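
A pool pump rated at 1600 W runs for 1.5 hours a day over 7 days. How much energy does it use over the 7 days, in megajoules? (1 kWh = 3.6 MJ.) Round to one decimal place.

Runtime = 1.5 h/day × 7 days = 10.5 h
Energy = 1.6 kW × 10.5 h = 16.8 kWh
= 16.8 × 3.6 MJ = 60.5 MJ

60.5 MJ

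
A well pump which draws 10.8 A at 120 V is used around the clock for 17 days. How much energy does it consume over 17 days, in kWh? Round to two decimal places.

Power = 10.8 A × 120 V = 1296 W = 1.296 kW
Runtime = 24 h × 17 = 408 h
Energy = 1.296 kW × 408 h = 528.768 kWh ≈ 528.77 kWh

528.77 kWh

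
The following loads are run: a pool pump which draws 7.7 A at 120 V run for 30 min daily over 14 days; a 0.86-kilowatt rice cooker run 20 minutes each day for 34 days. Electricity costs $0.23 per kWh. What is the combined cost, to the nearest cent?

$3.73

pool pump: Power = 7.7 A × 120 V = 924 W = 0.924 kW
pool pump: Runtime = 30 min × 14 = 420 min = 7 h
pool pump: 0.924 kW × 7 h = 6.468 kWh
rice cooker: Runtime = 20 min × 34 = 680 min = 11.333333… h
rice cooker: 0.86 kW × 11.333333… h = 9.746666… kWh
Total energy = 16.214666… kWh
Cost = 16.214666… × $0.23 = $3.73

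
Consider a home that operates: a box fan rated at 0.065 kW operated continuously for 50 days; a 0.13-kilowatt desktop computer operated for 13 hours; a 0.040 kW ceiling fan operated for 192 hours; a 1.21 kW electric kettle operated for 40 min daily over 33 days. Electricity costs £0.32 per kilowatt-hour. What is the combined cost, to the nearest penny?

box fan: Runtime = 24 h × 50 = 1200 h
box fan: 0.065 kW × 1200 h = 78 kWh
desktop computer: 0.13 kW × 13 h = 1.69 kWh
ceiling fan: 0.04 kW × 192 h = 7.68 kWh
electric kettle: Runtime = 40 min × 33 = 1320 min = 22 h
electric kettle: 1.21 kW × 22 h = 26.62 kWh
Total energy = 113.99 kWh
Cost = 113.99 × £0.32 = £36.48

£36.48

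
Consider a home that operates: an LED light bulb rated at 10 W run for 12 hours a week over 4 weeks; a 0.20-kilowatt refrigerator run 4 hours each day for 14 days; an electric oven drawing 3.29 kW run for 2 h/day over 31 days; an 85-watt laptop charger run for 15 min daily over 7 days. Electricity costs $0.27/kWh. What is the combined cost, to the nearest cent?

$58.27

LED light bulb: Runtime = 12 h/week × 4 weeks = 48 h
LED light bulb: 0.01 kW × 48 h = 0.48 kWh
refrigerator: Runtime = 4 h/day × 14 days = 56 h
refrigerator: 0.2 kW × 56 h = 11.2 kWh
electric oven: Runtime = 2 h/day × 31 days = 62 h
electric oven: 3.29 kW × 62 h = 203.98 kWh
laptop charger: Runtime = 15 min × 7 = 105 min = 1.75 h
laptop charger: 0.085 kW × 1.75 h = 0.14875 kWh
Total energy = 215.80875 kWh
Cost = 215.80875 × $0.27 = $58.27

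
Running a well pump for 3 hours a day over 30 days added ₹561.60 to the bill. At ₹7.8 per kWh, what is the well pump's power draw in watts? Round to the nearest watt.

Energy = ₹561.60 ÷ ₹7.8/kWh = 72 kWh
Runtime = 3 h/day × 30 days = 90 h
Power = 72 kWh ÷ 90 h = 0.8 kW = 800 W

800 W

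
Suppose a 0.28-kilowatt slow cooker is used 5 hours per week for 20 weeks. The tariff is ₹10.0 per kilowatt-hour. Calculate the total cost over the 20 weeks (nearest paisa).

₹280.00

Runtime = 5 h/week × 20 weeks = 100 h
Energy = 0.28 kW × 100 h = 28 kWh
Cost = 28 kWh × ₹10.0/kWh = ₹280.00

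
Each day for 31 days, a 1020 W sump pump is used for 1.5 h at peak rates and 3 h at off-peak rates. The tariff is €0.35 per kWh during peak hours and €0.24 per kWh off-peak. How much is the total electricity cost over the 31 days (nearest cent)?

Peak energy = 1.02 kW × 1.5 h × 31 = 47.43 kWh
Off-peak energy = 1.02 kW × 3 h × 31 = 94.86 kWh
Cost = 47.43 × €0.35 + 94.86 × €0.24 = €16.6005 + €22.7664 = €39.37

€39.37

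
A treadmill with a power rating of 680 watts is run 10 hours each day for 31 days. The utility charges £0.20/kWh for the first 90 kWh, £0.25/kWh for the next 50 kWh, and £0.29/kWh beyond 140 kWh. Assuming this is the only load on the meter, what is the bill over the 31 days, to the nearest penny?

£51.03

Runtime = 10 h/day × 31 days = 310 h
Energy = 0.68 kW × 310 h = 210.8 kWh
Tier 1 (0–90 kWh): 90 × £0.20 = £18
Tier 2 (90–140 kWh): 50 × £0.25 = £12.5
Above 140 kWh: 70.8 × £0.29 = £20.532
Bill = £51.03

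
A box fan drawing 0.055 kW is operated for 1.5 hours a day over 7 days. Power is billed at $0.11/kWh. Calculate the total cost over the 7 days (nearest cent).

$0.06

Runtime = 1.5 h/day × 7 days = 10.5 h
Energy = 0.055 kW × 10.5 h = 0.5775 kWh
Cost = 0.5775 kWh × $0.11/kWh = $0.06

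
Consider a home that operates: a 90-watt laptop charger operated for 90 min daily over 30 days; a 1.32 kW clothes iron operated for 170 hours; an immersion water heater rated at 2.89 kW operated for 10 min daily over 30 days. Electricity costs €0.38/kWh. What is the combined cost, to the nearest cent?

€92.30

laptop charger: Runtime = 90 min × 30 = 2700 min = 45 h
laptop charger: 0.09 kW × 45 h = 4.05 kWh
clothes iron: 1.32 kW × 170 h = 224.4 kWh
immersion water heater: Runtime = 10 min × 30 = 300 min = 5 h
immersion water heater: 2.89 kW × 5 h = 14.45 kWh
Total energy = 242.9 kWh
Cost = 242.9 × €0.38 = €92.30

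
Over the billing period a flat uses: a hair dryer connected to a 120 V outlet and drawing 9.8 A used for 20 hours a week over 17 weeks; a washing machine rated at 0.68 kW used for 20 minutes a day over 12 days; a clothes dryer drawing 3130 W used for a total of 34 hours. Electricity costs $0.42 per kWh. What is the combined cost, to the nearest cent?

$213.77

hair dryer: Power = 9.8 A × 120 V = 1176 W = 1.176 kW
hair dryer: Runtime = 20 h/week × 17 weeks = 340 h
hair dryer: 1.176 kW × 340 h = 399.84 kWh
washing machine: Runtime = 20 min × 12 = 240 min = 4 h
washing machine: 0.68 kW × 4 h = 2.72 kWh
clothes dryer: 3.13 kW × 34 h = 106.42 kWh
Total energy = 508.98 kWh
Cost = 508.98 × $0.42 = $213.77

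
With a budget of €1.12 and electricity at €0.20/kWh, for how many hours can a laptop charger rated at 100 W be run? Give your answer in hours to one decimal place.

Energy available = €1.12 ÷ €0.20/kWh = 5.6 kWh
Hours = 5.6 kWh ÷ 0.1 kW = 56.0 h

56.0 h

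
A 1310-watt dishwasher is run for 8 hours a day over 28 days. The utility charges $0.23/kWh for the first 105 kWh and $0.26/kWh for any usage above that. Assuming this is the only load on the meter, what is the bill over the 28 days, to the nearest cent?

$73.14

Runtime = 8 h/day × 28 days = 224 h
Energy = 1.31 kW × 224 h = 293.44 kWh
Tier 1 (0–105 kWh): 105 × $0.23 = $24.15
Above 105 kWh: 188.44 × $0.26 = $48.9944
Bill = $73.14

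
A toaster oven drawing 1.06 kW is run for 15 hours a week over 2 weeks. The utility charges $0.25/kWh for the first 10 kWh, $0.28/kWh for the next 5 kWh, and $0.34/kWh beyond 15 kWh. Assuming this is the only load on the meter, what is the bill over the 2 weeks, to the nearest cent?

Runtime = 15 h/week × 2 weeks = 30 h
Energy = 1.06 kW × 30 h = 31.8 kWh
Tier 1 (0–10 kWh): 10 × $0.25 = $2.5
Tier 2 (10–15 kWh): 5 × $0.28 = $1.4
Above 15 kWh: 16.8 × $0.34 = $5.712
Bill = $9.61

$9.61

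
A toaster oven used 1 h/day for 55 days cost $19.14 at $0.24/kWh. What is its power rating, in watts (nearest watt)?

Energy = $19.14 ÷ $0.24/kWh = 79.75 kWh
Runtime = 1 h/day × 55 days = 55 h
Power = 79.75 kWh ÷ 55 h = 1.45 kW = 1450 W

1450 W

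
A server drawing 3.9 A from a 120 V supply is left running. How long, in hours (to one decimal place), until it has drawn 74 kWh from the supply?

Power = 3.9 A × 120 V = 468 W = 0.468 kW
Hours = 74 kWh ÷ 0.468 kW = 158.1 h

158.1 h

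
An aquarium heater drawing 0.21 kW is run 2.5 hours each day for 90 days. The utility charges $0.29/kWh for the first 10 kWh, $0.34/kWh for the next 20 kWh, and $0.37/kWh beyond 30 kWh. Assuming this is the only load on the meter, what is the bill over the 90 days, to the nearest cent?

Runtime = 2.5 h/day × 90 days = 225 h
Energy = 0.21 kW × 225 h = 47.25 kWh
Tier 1 (0–10 kWh): 10 × $0.29 = $2.9
Tier 2 (10–30 kWh): 20 × $0.34 = $6.8
Above 30 kWh: 17.25 × $0.37 = $6.3825
Bill = $16.08

$16.08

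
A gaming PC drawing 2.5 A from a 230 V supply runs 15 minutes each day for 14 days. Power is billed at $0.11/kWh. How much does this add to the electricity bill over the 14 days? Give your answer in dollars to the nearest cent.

Power = 2.5 A × 230 V = 575 W = 0.575 kW
Runtime = 15 min × 14 = 210 min = 3.5 h
Energy = 0.575 kW × 3.5 h = 2.0125 kWh
Cost = 2.0125 kWh × $0.11/kWh = $0.22

$0.22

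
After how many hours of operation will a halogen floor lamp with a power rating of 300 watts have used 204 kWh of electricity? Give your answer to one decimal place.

680.0 h

Hours = 204 kWh ÷ 0.3 kW = 680.0 h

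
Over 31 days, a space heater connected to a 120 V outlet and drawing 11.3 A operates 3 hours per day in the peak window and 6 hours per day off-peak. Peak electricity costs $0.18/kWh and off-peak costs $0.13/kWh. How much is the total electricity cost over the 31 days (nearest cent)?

$55.49

Power = 11.3 A × 120 V = 1356 W = 1.356 kW
Peak energy = 1.356 kW × 3 h × 31 = 126.108 kWh
Off-peak energy = 1.356 kW × 6 h × 31 = 252.216 kWh
Cost = 126.108 × $0.18 + 252.216 × $0.13 = $22.69944 + $32.78808 = $55.49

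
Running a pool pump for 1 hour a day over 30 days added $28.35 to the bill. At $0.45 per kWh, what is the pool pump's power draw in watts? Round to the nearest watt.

2100 W

Energy = $28.35 ÷ $0.45/kWh = 63 kWh
Runtime = 1 h/day × 30 days = 30 h
Power = 63 kWh ÷ 30 h = 2.1 kW = 2100 W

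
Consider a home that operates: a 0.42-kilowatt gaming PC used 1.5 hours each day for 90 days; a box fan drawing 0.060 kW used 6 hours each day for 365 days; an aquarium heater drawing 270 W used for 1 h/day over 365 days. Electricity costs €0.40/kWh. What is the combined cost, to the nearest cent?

gaming PC: Runtime = 1.5 h/day × 90 days = 135 h
gaming PC: 0.42 kW × 135 h = 56.7 kWh
box fan: Runtime = 6 h/day × 365 days = 2190 h
box fan: 0.06 kW × 2190 h = 131.4 kWh
aquarium heater: Runtime = 1 h/day × 365 days = 365 h
aquarium heater: 0.27 kW × 365 h = 98.55 kWh
Total energy = 286.65 kWh
Cost = 286.65 × €0.40 = €114.66

€114.66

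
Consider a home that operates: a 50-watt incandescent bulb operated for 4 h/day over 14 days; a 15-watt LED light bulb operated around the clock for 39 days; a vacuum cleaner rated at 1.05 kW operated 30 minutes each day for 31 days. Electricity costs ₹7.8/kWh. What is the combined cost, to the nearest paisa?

₹258.30

incandescent bulb: Runtime = 4 h/day × 14 days = 56 h
incandescent bulb: 0.05 kW × 56 h = 2.8 kWh
LED light bulb: Runtime = 24 h × 39 = 936 h
LED light bulb: 0.015 kW × 936 h = 14.04 kWh
vacuum cleaner: Runtime = 30 min × 31 = 930 min = 15.5 h
vacuum cleaner: 1.05 kW × 15.5 h = 16.275 kWh
Total energy = 33.115 kWh
Cost = 33.115 × ₹7.8 = ₹258.30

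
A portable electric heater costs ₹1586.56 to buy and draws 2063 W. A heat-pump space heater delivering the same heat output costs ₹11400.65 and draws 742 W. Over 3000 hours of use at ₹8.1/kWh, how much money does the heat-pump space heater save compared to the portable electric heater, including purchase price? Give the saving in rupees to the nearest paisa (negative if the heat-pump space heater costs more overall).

₹22286.21

portable electric heater: ₹1586.56 + (2063/1000) kW × 3000 h × ₹8.1 = ₹1586.56 + ₹50130.9 = ₹51717.46
heat-pump space heater: ₹11400.65 + (742/1000) kW × 3000 h × ₹8.1 = ₹11400.65 + ₹18030.6 = ₹29431.25
Saving = ₹51717.46 − ₹29431.25 = ₹22286.21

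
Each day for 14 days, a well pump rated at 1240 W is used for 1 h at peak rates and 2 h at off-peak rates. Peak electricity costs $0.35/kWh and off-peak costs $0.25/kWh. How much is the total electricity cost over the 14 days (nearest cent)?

Peak energy = 1.24 kW × 1 h × 14 = 17.36 kWh
Off-peak energy = 1.24 kW × 2 h × 14 = 34.72 kWh
Cost = 17.36 × $0.35 + 34.72 × $0.25 = $6.076 + $8.68 = $14.76

$14.76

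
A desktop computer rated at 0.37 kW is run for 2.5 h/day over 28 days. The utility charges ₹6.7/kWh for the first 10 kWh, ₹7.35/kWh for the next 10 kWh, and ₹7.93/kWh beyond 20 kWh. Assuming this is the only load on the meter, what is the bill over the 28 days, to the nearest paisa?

₹187.29

Runtime = 2.5 h/day × 28 days = 70 h
Energy = 0.37 kW × 70 h = 25.9 kWh
Tier 1 (0–10 kWh): 10 × ₹6.7 = ₹67
Tier 2 (10–20 kWh): 10 × ₹7.35 = ₹73.5
Above 20 kWh: 5.9 × ₹7.93 = ₹46.787
Bill = ₹187.29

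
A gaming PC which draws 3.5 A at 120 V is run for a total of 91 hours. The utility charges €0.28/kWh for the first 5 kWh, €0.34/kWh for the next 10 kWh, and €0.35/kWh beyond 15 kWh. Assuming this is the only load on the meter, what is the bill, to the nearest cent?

Power = 3.5 A × 120 V = 420 W = 0.42 kW
Energy = 0.42 kW × 91 h = 38.22 kWh
Tier 1 (0–5 kWh): 5 × €0.28 = €1.4
Tier 2 (5–15 kWh): 10 × €0.34 = €3.4
Above 15 kWh: 23.22 × €0.35 = €8.127
Bill = €12.93

€12.93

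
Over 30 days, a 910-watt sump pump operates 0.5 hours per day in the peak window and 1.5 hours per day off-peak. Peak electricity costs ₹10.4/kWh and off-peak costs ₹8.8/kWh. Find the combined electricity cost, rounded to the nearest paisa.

₹502.32

Peak energy = 0.91 kW × 0.5 h × 30 = 13.65 kWh
Off-peak energy = 0.91 kW × 1.5 h × 30 = 40.95 kWh
Cost = 13.65 × ₹10.4 + 40.95 × ₹8.8 = ₹141.96 + ₹360.36 = ₹502.32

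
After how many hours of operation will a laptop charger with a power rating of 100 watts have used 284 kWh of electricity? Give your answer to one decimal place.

2840.0 h

Hours = 284 kWh ÷ 0.1 kW = 2840.0 h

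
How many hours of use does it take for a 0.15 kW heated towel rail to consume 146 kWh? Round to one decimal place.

973.3 h

Hours = 146 kWh ÷ 0.15 kW = 973.3 h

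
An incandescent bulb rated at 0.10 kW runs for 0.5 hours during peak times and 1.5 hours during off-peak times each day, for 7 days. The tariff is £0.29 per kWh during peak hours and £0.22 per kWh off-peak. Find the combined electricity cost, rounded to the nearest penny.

£0.33

Peak energy = 0.1 kW × 0.5 h × 7 = 0.35 kWh
Off-peak energy = 0.1 kW × 1.5 h × 7 = 1.05 kWh
Cost = 0.35 × £0.29 + 1.05 × £0.22 = £0.1015 + £0.231 = £0.33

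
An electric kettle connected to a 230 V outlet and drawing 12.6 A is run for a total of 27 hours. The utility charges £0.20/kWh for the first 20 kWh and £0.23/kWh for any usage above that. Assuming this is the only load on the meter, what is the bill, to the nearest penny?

Power = 12.6 A × 230 V = 2898 W = 2.898 kW
Energy = 2.898 kW × 27 h = 78.246 kWh
Tier 1 (0–20 kWh): 20 × £0.20 = £4
Above 20 kWh: 58.246 × £0.23 = £13.39658
Bill = £17.40

£17.40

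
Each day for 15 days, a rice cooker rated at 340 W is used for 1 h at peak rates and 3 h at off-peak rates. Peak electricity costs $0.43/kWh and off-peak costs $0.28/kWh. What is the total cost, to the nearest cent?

Peak energy = 0.34 kW × 1 h × 15 = 5.1 kWh
Off-peak energy = 0.34 kW × 3 h × 15 = 15.3 kWh
Cost = 5.1 × $0.43 + 15.3 × $0.28 = $2.193 + $4.284 = $6.48

$6.48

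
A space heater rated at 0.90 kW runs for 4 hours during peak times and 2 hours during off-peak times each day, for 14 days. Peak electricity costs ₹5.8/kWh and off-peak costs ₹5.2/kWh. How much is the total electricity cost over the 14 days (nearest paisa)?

₹423.36

Peak energy = 0.9 kW × 4 h × 14 = 50.4 kWh
Off-peak energy = 0.9 kW × 2 h × 14 = 25.2 kWh
Cost = 50.4 × ₹5.8 + 25.2 × ₹5.2 = ₹292.32 + ₹131.04 = ₹423.36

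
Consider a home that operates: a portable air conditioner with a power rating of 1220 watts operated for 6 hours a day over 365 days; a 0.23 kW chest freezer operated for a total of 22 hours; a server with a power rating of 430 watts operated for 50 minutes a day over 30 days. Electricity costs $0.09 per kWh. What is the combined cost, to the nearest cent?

portable air conditioner: Runtime = 6 h/day × 365 days = 2190 h
portable air conditioner: 1.22 kW × 2190 h = 2671.8 kWh
chest freezer: 0.23 kW × 22 h = 5.06 kWh
server: Runtime = 50 min × 30 = 1500 min = 25 h
server: 0.43 kW × 25 h = 10.75 kWh
Total energy = 2687.61 kWh
Cost = 2687.61 × $0.09 = $241.88

$241.88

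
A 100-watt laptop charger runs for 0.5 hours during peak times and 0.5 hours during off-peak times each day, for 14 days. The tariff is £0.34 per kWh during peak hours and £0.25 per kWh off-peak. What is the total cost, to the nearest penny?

Peak energy = 0.1 kW × 0.5 h × 14 = 0.7 kWh
Off-peak energy = 0.1 kW × 0.5 h × 14 = 0.7 kWh
Cost = 0.7 × £0.34 + 0.7 × £0.25 = £0.238 + £0.175 = £0.41

£0.41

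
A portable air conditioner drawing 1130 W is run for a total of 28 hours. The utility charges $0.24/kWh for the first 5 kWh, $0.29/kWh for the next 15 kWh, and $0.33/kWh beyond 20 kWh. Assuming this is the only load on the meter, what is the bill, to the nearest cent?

$9.39

Energy = 1.13 kW × 28 h = 31.64 kWh
Tier 1 (0–5 kWh): 5 × $0.24 = $1.2
Tier 2 (5–20 kWh): 15 × $0.29 = $4.35
Above 20 kWh: 11.64 × $0.33 = $3.8412
Bill = $9.39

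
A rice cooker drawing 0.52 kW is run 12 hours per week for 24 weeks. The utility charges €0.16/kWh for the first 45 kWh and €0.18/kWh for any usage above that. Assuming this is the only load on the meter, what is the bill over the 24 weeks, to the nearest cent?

Runtime = 12 h/week × 24 weeks = 288 h
Energy = 0.52 kW × 288 h = 149.76 kWh
Tier 1 (0–45 kWh): 45 × €0.16 = €7.2
Above 45 kWh: 104.76 × €0.18 = €18.8568
Bill = €26.06

€26.06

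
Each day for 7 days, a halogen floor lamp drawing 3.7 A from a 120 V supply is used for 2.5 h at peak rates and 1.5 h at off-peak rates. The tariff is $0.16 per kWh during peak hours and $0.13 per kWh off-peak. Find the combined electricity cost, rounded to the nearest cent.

$1.85

Power = 3.7 A × 120 V = 444 W = 0.444 kW
Peak energy = 0.444 kW × 2.5 h × 7 = 7.77 kWh
Off-peak energy = 0.444 kW × 1.5 h × 7 = 4.662 kWh
Cost = 7.77 × $0.16 + 4.662 × $0.13 = $1.2432 + $0.60606 = $1.85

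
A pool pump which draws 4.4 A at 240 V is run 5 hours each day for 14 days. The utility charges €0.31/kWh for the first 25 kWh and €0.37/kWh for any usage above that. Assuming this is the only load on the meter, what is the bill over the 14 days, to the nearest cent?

€25.85

Power = 4.4 A × 240 V = 1056 W = 1.056 kW
Runtime = 5 h/day × 14 days = 70 h
Energy = 1.056 kW × 70 h = 73.92 kWh
Tier 1 (0–25 kWh): 25 × €0.31 = €7.75
Above 25 kWh: 48.92 × €0.37 = €18.1004
Bill = €25.85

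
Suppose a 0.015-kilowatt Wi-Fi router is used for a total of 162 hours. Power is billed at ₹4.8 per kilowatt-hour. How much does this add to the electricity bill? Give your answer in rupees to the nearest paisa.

₹11.66

Energy = 0.015 kW × 162 h = 2.43 kWh
Cost = 2.43 kWh × ₹4.8/kWh = ₹11.66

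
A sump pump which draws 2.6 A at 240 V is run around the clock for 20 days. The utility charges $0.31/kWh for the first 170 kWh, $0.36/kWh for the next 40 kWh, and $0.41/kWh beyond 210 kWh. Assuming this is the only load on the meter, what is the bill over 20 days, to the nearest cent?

Power = 2.6 A × 240 V = 624 W = 0.624 kW
Runtime = 24 h × 20 = 480 h
Energy = 0.624 kW × 480 h = 299.52 kWh
Tier 1 (0–170 kWh): 170 × $0.31 = $52.7
Tier 2 (170–210 kWh): 40 × $0.36 = $14.4
Above 210 kWh: 89.52 × $0.41 = $36.7032
Bill = $103.80

$103.80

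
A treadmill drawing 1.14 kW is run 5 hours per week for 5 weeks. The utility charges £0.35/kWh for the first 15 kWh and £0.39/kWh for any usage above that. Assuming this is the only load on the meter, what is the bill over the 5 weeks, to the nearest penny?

£10.52

Runtime = 5 h/week × 5 weeks = 25 h
Energy = 1.14 kW × 25 h = 28.5 kWh
Tier 1 (0–15 kWh): 15 × £0.35 = £5.25
Above 15 kWh: 13.5 × £0.39 = £5.265
Bill = £10.52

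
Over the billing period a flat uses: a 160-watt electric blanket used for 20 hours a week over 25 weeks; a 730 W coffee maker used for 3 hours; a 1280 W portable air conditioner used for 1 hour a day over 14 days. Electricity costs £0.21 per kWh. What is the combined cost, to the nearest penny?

electric blanket: Runtime = 20 h/week × 25 weeks = 500 h
electric blanket: 0.16 kW × 500 h = 80 kWh
coffee maker: 0.73 kW × 3 h = 2.19 kWh
portable air conditioner: Runtime = 1 h/day × 14 days = 14 h
portable air conditioner: 1.28 kW × 14 h = 17.92 kWh
Total energy = 100.11 kWh
Cost = 100.11 × £0.21 = £21.02

£21.02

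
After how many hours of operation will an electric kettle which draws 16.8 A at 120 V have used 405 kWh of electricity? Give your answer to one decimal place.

200.9 h

Power = 16.8 A × 120 V = 2016 W = 2.016 kW
Hours = 405 kWh ÷ 2.016 kW = 200.9 h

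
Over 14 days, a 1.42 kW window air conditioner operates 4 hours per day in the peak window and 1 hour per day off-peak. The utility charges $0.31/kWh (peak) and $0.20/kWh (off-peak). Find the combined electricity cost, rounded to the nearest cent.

Peak energy = 1.42 kW × 4 h × 14 = 79.52 kWh
Off-peak energy = 1.42 kW × 1 h × 14 = 19.88 kWh
Cost = 79.52 × $0.31 + 19.88 × $0.20 = $24.6512 + $3.976 = $28.63

$28.63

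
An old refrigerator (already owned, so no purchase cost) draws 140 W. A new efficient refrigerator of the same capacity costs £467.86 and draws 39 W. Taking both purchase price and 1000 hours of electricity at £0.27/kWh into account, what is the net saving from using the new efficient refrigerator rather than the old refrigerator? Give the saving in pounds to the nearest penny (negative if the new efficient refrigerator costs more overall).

old refrigerator: £0.00 + (140/1000) kW × 1000 h × £0.27 = £0.00 + £37.8 = £37.8
new efficient refrigerator: £467.86 + (39/1000) kW × 1000 h × £0.27 = £467.86 + £10.53 = £478.39
Saving = £37.8 − £478.39 = −£440.59

-£440.59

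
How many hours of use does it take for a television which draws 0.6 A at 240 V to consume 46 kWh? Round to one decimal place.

319.4 h

Power = 0.6 A × 240 V = 144 W = 0.144 kW
Hours = 46 kWh ÷ 0.144 kW = 319.4 h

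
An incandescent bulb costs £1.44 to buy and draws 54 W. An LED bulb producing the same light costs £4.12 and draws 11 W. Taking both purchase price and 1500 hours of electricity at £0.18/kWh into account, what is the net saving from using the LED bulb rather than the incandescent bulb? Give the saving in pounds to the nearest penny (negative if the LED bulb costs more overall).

£8.93

incandescent bulb: £1.44 + (54/1000) kW × 1500 h × £0.18 = £1.44 + £14.58 = £16.02
LED bulb: £4.12 + (11/1000) kW × 1500 h × £0.18 = £4.12 + £2.97 = £7.09
Saving = £16.02 − £7.09 = £8.93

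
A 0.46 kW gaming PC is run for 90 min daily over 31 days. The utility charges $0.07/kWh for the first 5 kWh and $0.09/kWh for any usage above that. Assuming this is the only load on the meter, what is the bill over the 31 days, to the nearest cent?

$1.83

Runtime = 90 min × 31 = 2790 min = 46.5 h
Energy = 0.46 kW × 46.5 h = 21.39 kWh
Tier 1 (0–5 kWh): 5 × $0.07 = $0.35
Above 5 kWh: 16.39 × $0.09 = $1.4751
Bill = $1.83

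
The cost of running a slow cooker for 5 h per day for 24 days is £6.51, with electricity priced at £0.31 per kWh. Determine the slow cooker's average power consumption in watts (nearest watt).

175 W

Energy = £6.51 ÷ £0.31/kWh = 21 kWh
Runtime = 5 h/day × 24 days = 120 h
Power = 21 kWh ÷ 120 h = 0.175 kW = 175 W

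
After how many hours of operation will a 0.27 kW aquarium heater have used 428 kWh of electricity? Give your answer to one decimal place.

Hours = 428 kWh ÷ 0.27 kW = 1585.2 h

1585.2 h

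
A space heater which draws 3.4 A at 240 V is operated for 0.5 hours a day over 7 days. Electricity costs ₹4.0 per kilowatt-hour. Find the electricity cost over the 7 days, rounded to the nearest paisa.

₹11.42

Power = 3.4 A × 240 V = 816 W = 0.816 kW
Runtime = 0.5 h/day × 7 days = 3.5 h
Energy = 0.816 kW × 3.5 h = 2.856 kWh
Cost = 2.856 kWh × ₹4.0/kWh = ₹11.42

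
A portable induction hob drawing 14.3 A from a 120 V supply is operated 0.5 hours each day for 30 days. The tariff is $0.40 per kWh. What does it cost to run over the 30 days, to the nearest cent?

$10.30

Power = 14.3 A × 120 V = 1716 W = 1.716 kW
Runtime = 0.5 h/day × 30 days = 15 h
Energy = 1.716 kW × 15 h = 25.74 kWh
Cost = 25.74 kWh × $0.40/kWh = $10.30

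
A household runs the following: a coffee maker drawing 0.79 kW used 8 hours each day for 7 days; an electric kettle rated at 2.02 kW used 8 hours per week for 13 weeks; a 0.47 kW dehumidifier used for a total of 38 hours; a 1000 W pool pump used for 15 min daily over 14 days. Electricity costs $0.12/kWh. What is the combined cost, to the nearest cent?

coffee maker: Runtime = 8 h/day × 7 days = 56 h
coffee maker: 0.79 kW × 56 h = 44.24 kWh
electric kettle: Runtime = 8 h/week × 13 weeks = 104 h
electric kettle: 2.02 kW × 104 h = 210.08 kWh
dehumidifier: 0.47 kW × 38 h = 17.86 kWh
pool pump: Runtime = 15 min × 14 = 210 min = 3.5 h
pool pump: 1 kW × 3.5 h = 3.5 kWh
Total energy = 275.68 kWh
Cost = 275.68 × $0.12 = $33.08

$33.08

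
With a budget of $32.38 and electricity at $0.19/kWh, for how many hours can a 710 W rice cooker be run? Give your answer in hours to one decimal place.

240.0 h

Energy available = $32.38 ÷ $0.19/kWh = 170.4211 kWh
Hours = 170.4211 kWh ÷ 0.71 kW = 240.0 h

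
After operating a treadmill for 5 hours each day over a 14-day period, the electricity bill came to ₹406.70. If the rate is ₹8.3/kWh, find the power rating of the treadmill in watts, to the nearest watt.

Energy = ₹406.70 ÷ ₹8.3/kWh = 49 kWh
Runtime = 5 h/day × 14 days = 70 h
Power = 49 kWh ÷ 70 h = 0.7 kW = 700 W

700 W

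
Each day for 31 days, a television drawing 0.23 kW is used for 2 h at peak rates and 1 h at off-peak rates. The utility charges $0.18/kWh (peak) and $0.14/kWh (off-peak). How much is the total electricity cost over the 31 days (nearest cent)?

$3.57

Peak energy = 0.23 kW × 2 h × 31 = 14.26 kWh
Off-peak energy = 0.23 kW × 1 h × 31 = 7.13 kWh
Cost = 14.26 × $0.18 + 7.13 × $0.14 = $2.5668 + $0.9982 = $3.57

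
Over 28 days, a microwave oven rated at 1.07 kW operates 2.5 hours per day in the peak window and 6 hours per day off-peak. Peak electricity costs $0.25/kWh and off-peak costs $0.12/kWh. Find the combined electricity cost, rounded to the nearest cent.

Peak energy = 1.07 kW × 2.5 h × 28 = 74.9 kWh
Off-peak energy = 1.07 kW × 6 h × 28 = 179.76 kWh
Cost = 74.9 × $0.25 + 179.76 × $0.12 = $18.725 + $21.5712 = $40.30

$40.30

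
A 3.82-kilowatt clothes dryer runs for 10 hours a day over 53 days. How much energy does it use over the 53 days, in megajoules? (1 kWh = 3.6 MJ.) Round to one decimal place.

7288.6 MJ

Runtime = 10 h/day × 53 days = 530 h
Energy = 3.82 kW × 530 h = 2024.6 kWh
= 2024.6 × 3.6 MJ = 7288.6 MJ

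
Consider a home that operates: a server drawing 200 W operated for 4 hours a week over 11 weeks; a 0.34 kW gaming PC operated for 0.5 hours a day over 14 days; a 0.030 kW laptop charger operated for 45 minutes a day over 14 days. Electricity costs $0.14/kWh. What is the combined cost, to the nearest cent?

server: Runtime = 4 h/week × 11 weeks = 44 h
server: 0.2 kW × 44 h = 8.8 kWh
gaming PC: Runtime = 0.5 h/day × 14 days = 7 h
gaming PC: 0.34 kW × 7 h = 2.38 kWh
laptop charger: Runtime = 45 min × 14 = 630 min = 10.5 h
laptop charger: 0.03 kW × 10.5 h = 0.315 kWh
Total energy = 11.495 kWh
Cost = 11.495 × $0.14 = $1.61

$1.61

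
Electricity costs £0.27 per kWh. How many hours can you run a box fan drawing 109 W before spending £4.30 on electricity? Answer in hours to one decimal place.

Energy available = £4.30 ÷ £0.27/kWh = 15.9259 kWh
Hours = 15.9259 kWh ÷ 0.109 kW = 146.1 h

146.1 h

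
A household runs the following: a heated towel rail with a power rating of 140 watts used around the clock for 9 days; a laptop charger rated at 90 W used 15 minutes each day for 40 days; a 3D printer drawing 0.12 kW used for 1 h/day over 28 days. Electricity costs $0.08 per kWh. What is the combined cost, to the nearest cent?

$2.76

heated towel rail: Runtime = 24 h × 9 = 216 h
heated towel rail: 0.14 kW × 216 h = 30.24 kWh
laptop charger: Runtime = 15 min × 40 = 600 min = 10 h
laptop charger: 0.09 kW × 10 h = 0.9 kWh
3D printer: Runtime = 1 h/day × 28 days = 28 h
3D printer: 0.12 kW × 28 h = 3.36 kWh
Total energy = 34.5 kWh
Cost = 34.5 × $0.08 = $2.76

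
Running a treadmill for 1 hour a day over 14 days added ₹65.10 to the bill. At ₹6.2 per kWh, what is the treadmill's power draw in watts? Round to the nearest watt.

Energy = ₹65.10 ÷ ₹6.2/kWh = 10.5 kWh
Runtime = 1 h/day × 14 days = 14 h
Power = 10.5 kWh ÷ 14 h = 0.75 kW = 750 W

750 W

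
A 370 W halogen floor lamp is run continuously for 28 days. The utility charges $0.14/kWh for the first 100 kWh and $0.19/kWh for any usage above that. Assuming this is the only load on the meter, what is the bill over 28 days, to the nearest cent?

Runtime = 24 h × 28 = 672 h
Energy = 0.37 kW × 672 h = 248.64 kWh
Tier 1 (0–100 kWh): 100 × $0.14 = $14
Above 100 kWh: 148.64 × $0.19 = $28.2416
Bill = $42.24

$42.24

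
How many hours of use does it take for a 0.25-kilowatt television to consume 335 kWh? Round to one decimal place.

Hours = 335 kWh ÷ 0.25 kW = 1340.0 h

1340.0 h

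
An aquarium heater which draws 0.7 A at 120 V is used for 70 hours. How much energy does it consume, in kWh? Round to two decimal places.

5.88 kWh

Power = 0.7 A × 120 V = 84 W = 0.084 kW
Energy = 0.084 kW × 70 h = 5.88 kWh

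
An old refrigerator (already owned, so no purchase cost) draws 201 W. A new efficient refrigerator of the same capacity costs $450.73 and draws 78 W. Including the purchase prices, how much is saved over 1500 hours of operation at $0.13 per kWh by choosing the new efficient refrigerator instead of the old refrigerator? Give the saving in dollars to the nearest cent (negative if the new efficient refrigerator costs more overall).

old refrigerator: $0.00 + (201/1000) kW × 1500 h × $0.13 = $0.00 + $39.195 = $39.195
new efficient refrigerator: $450.73 + (78/1000) kW × 1500 h × $0.13 = $450.73 + $15.21 = $465.94
Saving = $39.195 − $465.94 = −$426.745 → -$426.75

-$426.75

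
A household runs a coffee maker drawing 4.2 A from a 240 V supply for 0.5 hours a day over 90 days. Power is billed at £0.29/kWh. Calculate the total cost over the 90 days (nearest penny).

Power = 4.2 A × 240 V = 1008 W = 1.008 kW
Runtime = 0.5 h/day × 90 days = 45 h
Energy = 1.008 kW × 45 h = 45.36 kWh
Cost = 45.36 kWh × £0.29/kWh = £13.15

£13.15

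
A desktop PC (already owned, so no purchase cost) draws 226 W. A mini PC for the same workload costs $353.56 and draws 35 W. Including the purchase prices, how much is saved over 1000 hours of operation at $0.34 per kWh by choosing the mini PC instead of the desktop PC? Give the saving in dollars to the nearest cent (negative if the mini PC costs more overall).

-$288.62

desktop PC: $0.00 + (226/1000) kW × 1000 h × $0.34 = $0.00 + $76.84 = $76.84
mini PC: $353.56 + (35/1000) kW × 1000 h × $0.34 = $353.56 + $11.9 = $365.46
Saving = $76.84 − $365.46 = −$288.62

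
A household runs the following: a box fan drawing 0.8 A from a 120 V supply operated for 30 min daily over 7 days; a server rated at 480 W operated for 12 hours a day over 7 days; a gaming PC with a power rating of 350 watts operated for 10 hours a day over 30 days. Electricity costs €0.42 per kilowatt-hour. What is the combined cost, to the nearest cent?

€61.18

box fan: Power = 0.8 A × 120 V = 96 W = 0.096 kW
box fan: Runtime = 30 min × 7 = 210 min = 3.5 h
box fan: 0.096 kW × 3.5 h = 0.336 kWh
server: Runtime = 12 h/day × 7 days = 84 h
server: 0.48 kW × 84 h = 40.32 kWh
gaming PC: Runtime = 10 h/day × 30 days = 300 h
gaming PC: 0.35 kW × 300 h = 105 kWh
Total energy = 145.656 kWh
Cost = 145.656 × €0.42 = €61.18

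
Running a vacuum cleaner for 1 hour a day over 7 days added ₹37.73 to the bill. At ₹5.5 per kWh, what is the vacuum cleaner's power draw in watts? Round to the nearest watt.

Energy = ₹37.73 ÷ ₹5.5/kWh = 6.86 kWh
Runtime = 1 h/day × 7 days = 7 h
Power = 6.86 kWh ÷ 7 h = 0.98 kW = 980 W

980 W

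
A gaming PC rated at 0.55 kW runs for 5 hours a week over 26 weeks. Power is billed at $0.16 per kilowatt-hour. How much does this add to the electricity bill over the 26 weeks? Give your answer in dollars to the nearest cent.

$11.44

Runtime = 5 h/week × 26 weeks = 130 h
Energy = 0.55 kW × 130 h = 71.5 kWh
Cost = 71.5 kWh × $0.16/kWh = $11.44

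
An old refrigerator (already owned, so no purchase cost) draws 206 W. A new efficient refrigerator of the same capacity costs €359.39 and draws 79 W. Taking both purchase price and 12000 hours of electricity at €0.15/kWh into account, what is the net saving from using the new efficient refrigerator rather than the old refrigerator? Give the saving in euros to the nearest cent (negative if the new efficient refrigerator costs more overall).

old refrigerator: €0.00 + (206/1000) kW × 12000 h × €0.15 = €0.00 + €370.8 = €370.8
new efficient refrigerator: €359.39 + (79/1000) kW × 12000 h × €0.15 = €359.39 + €142.2 = €501.59
Saving = €370.8 − €501.59 = −€130.79

-€130.79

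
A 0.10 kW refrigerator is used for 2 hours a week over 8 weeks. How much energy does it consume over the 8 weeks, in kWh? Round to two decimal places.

1.60 kWh

Runtime = 2 h/week × 8 weeks = 16 h
Energy = 0.1 kW × 16 h = 1.6 kWh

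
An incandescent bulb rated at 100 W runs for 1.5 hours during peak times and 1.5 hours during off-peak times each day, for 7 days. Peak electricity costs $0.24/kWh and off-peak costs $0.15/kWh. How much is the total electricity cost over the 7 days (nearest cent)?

$0.41

Peak energy = 0.1 kW × 1.5 h × 7 = 1.05 kWh
Off-peak energy = 0.1 kW × 1.5 h × 7 = 1.05 kWh
Cost = 1.05 × $0.24 + 1.05 × $0.15 = $0.252 + $0.1575 = $0.41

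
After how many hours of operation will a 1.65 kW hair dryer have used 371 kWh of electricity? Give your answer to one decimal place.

224.8 h

Hours = 371 kWh ÷ 1.65 kW = 224.8 h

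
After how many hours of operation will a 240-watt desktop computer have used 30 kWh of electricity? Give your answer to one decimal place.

Hours = 30 kWh ÷ 0.24 kW = 125.0 h

125.0 h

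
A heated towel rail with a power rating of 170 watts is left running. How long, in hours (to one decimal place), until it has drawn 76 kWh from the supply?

Hours = 76 kWh ÷ 0.17 kW = 447.1 h

447.1 h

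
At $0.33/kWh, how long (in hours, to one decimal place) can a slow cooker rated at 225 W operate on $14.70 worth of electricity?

Energy available = $14.70 ÷ $0.33/kWh = 44.5455 kWh
Hours = 44.5455 kWh ÷ 0.225 kW = 198.0 h

198.0 h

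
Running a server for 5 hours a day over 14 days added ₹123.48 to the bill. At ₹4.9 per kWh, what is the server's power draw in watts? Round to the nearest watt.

360 W

Energy = ₹123.48 ÷ ₹4.9/kWh = 25.2 kWh
Runtime = 5 h/day × 14 days = 70 h
Power = 25.2 kWh ÷ 70 h = 0.36 kW = 360 W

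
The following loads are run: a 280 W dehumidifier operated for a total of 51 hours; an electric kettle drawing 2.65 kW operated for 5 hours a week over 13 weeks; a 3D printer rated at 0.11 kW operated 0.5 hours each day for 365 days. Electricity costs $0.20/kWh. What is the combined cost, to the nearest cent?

$41.32

dehumidifier: 0.28 kW × 51 h = 14.28 kWh
electric kettle: Runtime = 5 h/week × 13 weeks = 65 h
electric kettle: 2.65 kW × 65 h = 172.25 kWh
3D printer: Runtime = 0.5 h/day × 365 days = 182.5 h
3D printer: 0.11 kW × 182.5 h = 20.075 kWh
Total energy = 206.605 kWh
Cost = 206.605 × $0.20 = $41.32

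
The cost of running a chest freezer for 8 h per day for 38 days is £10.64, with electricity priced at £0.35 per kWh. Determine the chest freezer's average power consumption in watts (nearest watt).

Energy = £10.64 ÷ £0.35/kWh = 30.4 kWh
Runtime = 8 h/day × 38 days = 304 h
Power = 30.4 kWh ÷ 304 h = 0.1 kW = 100 W

100 W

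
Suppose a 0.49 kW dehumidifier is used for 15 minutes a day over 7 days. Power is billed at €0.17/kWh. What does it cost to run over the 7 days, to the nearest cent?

€0.15

Runtime = 15 min × 7 = 105 min = 1.75 h
Energy = 0.49 kW × 1.75 h = 0.8575 kWh
Cost = 0.8575 kWh × €0.17/kWh = €0.15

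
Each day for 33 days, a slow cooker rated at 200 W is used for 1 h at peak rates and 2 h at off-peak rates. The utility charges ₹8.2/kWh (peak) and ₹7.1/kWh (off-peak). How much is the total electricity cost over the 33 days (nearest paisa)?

₹147.84

Peak energy = 0.2 kW × 1 h × 33 = 6.6 kWh
Off-peak energy = 0.2 kW × 2 h × 33 = 13.2 kWh
Cost = 6.6 × ₹8.2 + 13.2 × ₹7.1 = ₹54.12 + ₹93.72 = ₹147.84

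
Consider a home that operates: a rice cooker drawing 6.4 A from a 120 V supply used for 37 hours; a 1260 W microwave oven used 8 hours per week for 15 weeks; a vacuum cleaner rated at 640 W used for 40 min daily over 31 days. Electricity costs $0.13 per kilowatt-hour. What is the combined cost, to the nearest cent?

$25.07

rice cooker: Power = 6.4 A × 120 V = 768 W = 0.768 kW
rice cooker: 0.768 kW × 37 h = 28.416 kWh
microwave oven: Runtime = 8 h/week × 15 weeks = 120 h
microwave oven: 1.26 kW × 120 h = 151.2 kWh
vacuum cleaner: Runtime = 40 min × 31 = 1240 min = 20.666666… h
vacuum cleaner: 0.64 kW × 20.666666… h = 13.226666… kWh
Total energy = 192.842666… kWh
Cost = 192.842666… × $0.13 = $25.07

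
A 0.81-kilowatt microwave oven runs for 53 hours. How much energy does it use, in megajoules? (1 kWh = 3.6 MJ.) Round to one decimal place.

154.5 MJ

Energy = 0.81 kW × 53 h = 42.93 kWh
= 42.93 × 3.6 MJ = 154.5 MJ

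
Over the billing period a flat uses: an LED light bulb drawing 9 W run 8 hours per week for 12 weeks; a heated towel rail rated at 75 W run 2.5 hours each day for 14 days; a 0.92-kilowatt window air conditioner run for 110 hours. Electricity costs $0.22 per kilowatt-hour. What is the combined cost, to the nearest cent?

LED light bulb: Runtime = 8 h/week × 12 weeks = 96 h
LED light bulb: 0.009 kW × 96 h = 0.864 kWh
heated towel rail: Runtime = 2.5 h/day × 14 days = 35 h
heated towel rail: 0.075 kW × 35 h = 2.625 kWh
window air conditioner: 0.92 kW × 110 h = 101.2 kWh
Total energy = 104.689 kWh
Cost = 104.689 × $0.22 = $23.03

$23.03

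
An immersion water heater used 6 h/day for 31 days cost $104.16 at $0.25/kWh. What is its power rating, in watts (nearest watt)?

2240 W

Energy = $104.16 ÷ $0.25/kWh = 416.64 kWh
Runtime = 6 h/day × 31 days = 186 h
Power = 416.64 kWh ÷ 186 h = 2.24 kW = 2240 W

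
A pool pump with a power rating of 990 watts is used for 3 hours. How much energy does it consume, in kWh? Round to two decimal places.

Energy = 0.99 kW × 3 h = 2.97 kWh

2.97 kWh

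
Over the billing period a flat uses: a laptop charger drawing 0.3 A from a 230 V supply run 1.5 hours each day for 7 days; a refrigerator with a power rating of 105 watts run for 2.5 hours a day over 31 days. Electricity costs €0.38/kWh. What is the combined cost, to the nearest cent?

laptop charger: Power = 0.3 A × 230 V = 69 W = 0.069 kW
laptop charger: Runtime = 1.5 h/day × 7 days = 10.5 h
laptop charger: 0.069 kW × 10.5 h = 0.7245 kWh
refrigerator: Runtime = 2.5 h/day × 31 days = 77.5 h
refrigerator: 0.105 kW × 77.5 h = 8.1375 kWh
Total energy = 8.862 kWh
Cost = 8.862 × €0.38 = €3.37

€3.37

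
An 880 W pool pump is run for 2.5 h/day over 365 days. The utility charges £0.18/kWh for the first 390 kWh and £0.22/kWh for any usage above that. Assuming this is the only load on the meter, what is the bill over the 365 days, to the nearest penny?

£161.06

Runtime = 2.5 h/day × 365 days = 912.5 h
Energy = 0.88 kW × 912.5 h = 803 kWh
Tier 1 (0–390 kWh): 390 × £0.18 = £70.2
Above 390 kWh: 413 × £0.22 = £90.86
Bill = £161.06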